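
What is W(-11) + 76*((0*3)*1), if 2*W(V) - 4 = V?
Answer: -7/2 ≈ -3.5000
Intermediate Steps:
W(V) = 2 + V/2
W(-11) + 76*((0*3)*1) = (2 + (½)*(-11)) + 76*((0*3)*1) = (2 - 11/2) + 76*(0*1) = -7/2 + 76*0 = -7/2 + 0 = -7/2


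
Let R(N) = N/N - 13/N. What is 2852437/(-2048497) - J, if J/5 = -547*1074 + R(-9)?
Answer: 54154860418867/18436473 ≈ 2.9374e+6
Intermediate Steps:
R(N) = 1 - 13/N
J = -26436400/9 (J = 5*(-547*1074 + (-13 - 9)/(-9)) = 5*(-587478 - 1/9*(-22)) = 5*(-587478 + 22/9) = 5*(-5287280/9) = -26436400/9 ≈ -2.9374e+6)
2852437/(-2048497) - J = 2852437/(-2048497) - 1*(-26436400/9) = 2852437*(-1/2048497) + 26436400/9 = -2852437/2048497 + 26436400/9 = 54154860418867/18436473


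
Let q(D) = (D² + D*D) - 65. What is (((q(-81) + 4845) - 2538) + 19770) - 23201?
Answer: 11933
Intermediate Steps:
q(D) = -65 + 2*D² (q(D) = (D² + D²) - 65 = 2*D² - 65 = -65 + 2*D²)
(((q(-81) + 4845) - 2538) + 19770) - 23201 = ((((-65 + 2*(-81)²) + 4845) - 2538) + 19770) - 23201 = ((((-65 + 2*6561) + 4845) - 2538) + 19770) - 23201 = ((((-65 + 13122) + 4845) - 2538) + 19770) - 23201 = (((13057 + 4845) - 2538) + 19770) - 23201 = ((17902 - 2538) + 19770) - 23201 = (15364 + 19770) - 23201 = 35134 - 23201 = 11933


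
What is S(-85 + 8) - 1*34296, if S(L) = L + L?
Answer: -34450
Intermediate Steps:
S(L) = 2*L
S(-85 + 8) - 1*34296 = 2*(-85 + 8) - 1*34296 = 2*(-77) - 34296 = -154 - 34296 = -34450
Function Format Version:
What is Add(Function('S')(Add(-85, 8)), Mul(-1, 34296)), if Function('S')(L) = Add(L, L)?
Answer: -34450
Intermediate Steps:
Function('S')(L) = Mul(2, L)
Add(Function('S')(Add(-85, 8)), Mul(-1, 34296)) = Add(Mul(2, Add(-85, 8)), Mul(-1, 34296)) = Add(Mul(2, -77), -34296) = Add(-154, -34296) = -34450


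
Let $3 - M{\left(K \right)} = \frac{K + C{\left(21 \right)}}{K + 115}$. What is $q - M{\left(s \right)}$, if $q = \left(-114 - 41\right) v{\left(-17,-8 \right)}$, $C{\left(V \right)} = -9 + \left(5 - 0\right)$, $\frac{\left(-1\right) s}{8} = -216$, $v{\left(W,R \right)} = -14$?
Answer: $\frac{3995505}{1843} \approx 2167.9$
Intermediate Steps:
$s = 1728$ ($s = \left(-8\right) \left(-216\right) = 1728$)
$C{\left(V \right)} = -4$ ($C{\left(V \right)} = -9 + \left(5 + 0\right) = -9 + 5 = -4$)
$M{\left(K \right)} = 3 - \frac{-4 + K}{115 + K}$ ($M{\left(K \right)} = 3 - \frac{K - 4}{K + 115} = 3 - \frac{-4 + K}{115 + K}$)
$q = 2170$ ($q = \left(-114 - 41\right) \left(-14\right) = \left(-155\right) \left(-14\right) = 2170$)
$q - M{\left(s \right)} = 2170 - \frac{349 + 2 \cdot 1728}{115 + 1728} = 2170 - \frac{349 + 3456}{1843} = 2170 - \frac{1}{1843} \cdot 3805 = 2170 - \frac{3805}{1843} = \frac{3995505}{1843}$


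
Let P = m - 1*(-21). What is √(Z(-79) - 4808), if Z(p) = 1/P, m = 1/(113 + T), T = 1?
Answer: I*√27578535170/2395 ≈ 69.339*I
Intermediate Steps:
m = 1/114 (m = 1/(113 + 1) = 1/114 ≈ 0.0087719)
P = 2395/114 (P = 1/114 - 1*(-21) = 1/114 + 21 = 2395/114 ≈ 21.009)
Z(p) = 114/2395 (Z(p) = 1/(2395/114) = 114/2395)
√(Z(-79) - 4808) = √(114/2395 - 4808) = √(-11515046/2395) = I*√27578535170/2395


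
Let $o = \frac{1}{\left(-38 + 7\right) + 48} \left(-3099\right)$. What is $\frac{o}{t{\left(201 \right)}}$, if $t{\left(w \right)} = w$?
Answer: $- \frac{1033}{1139} \approx -0.90694$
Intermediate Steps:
$o = - \frac{3099}{17}$ ($o = \frac{1}{-31 + 48} \left(-3099\right) = \frac{1}{17} \left(-3099\right) = - \frac{3099}{17} \approx -182.29$)
$\frac{o}{t{\left(201 \right)}} = - \frac{3099}{17 \cdot 201} = \left(- \frac{3099}{17}\right) \frac{1}{201} = - \frac{1033}{1139}$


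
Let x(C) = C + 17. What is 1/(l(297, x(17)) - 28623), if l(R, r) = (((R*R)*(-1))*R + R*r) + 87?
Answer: -1/26216511 ≈ -3.8144e-8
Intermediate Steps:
x(C) = 17 + C
l(R, r) = 87 - R³ + R*r (l(R, r) = ((R²*(-1))*R + R*r) + 87 = ((-R²)*R + R*r) + 87 = (-R³ + R*r) + 87 = 87 - R³ + R*r)
1/(l(297, x(17)) - 28623) = 1/((87 - 1*297³ + 297*(17 + 17)) - 28623) = 1/((87 - 1*26198073 + 297*34) - 28623) = 1/((87 - 26198073 + 10098) - 28623) = 1/(-26187888 - 28623) = 1/(-26216511) = -1/26216511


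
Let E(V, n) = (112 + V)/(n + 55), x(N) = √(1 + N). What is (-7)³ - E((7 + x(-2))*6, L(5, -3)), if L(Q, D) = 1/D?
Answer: -28357/82 - 9*I/82 ≈ -345.82 - 0.10976*I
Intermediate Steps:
E(V, n) = (112 + V)/(55 + n)
(-7)³ - E((7 + x(-2))*6, L(5, -3)) = (-7)³ - (112 + (7 + √(1 - 2))*6)/(55 + 1/(-3)) = -343 - (112 + (7 + √(-1))*6)/(55 - ⅓) = -343 - (112 + (7 + I)*6)/164/3 = -343 - 3*(112 + (42 + 6*I))/164 = -343 - 3*(154 + 6*I)/164 = -343 - (231/82 + 9*I/82) = -343 + (-231/82 - 9*I/82) = -28357/82 - 9*I/82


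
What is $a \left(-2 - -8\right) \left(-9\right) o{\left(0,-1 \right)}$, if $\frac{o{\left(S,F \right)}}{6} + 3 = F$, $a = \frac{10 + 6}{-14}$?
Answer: $- \frac{10368}{7} \approx -1481.1$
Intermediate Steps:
$a = - \frac{8}{7}$ ($a = 16 \left(- \frac{1}{14}\right) = - \frac{8}{7} \approx -1.1429$)
$o{\left(S,F \right)} = -18 + 6 F$
$a \left(-2 - -8\right) \left(-9\right) o{\left(0,-1 \right)} = - \frac{8 \left(-2 - -8\right)}{7} \left(-9\right) \left(-18 + 6 \left(-1\right)\right) = - \frac{8 \left(-2 + 8\right)}{7} \left(-9\right) \left(-18 - 6\right) = \left(- \frac{8}{7}\right) 6 \left(-9\right) \left(-24\right) = \left(- \frac{48}{7}\right) \left(-9\right) \left(-24\right) = \frac{432}{7} \left(-24\right) = - \frac{10368}{7}$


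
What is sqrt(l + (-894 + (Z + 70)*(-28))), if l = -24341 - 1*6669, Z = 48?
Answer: 6*I*sqrt(978) ≈ 187.64*I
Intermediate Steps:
l = -31010 (l = -24341 - 6669 = -31010)
sqrt(l + (-894 + (Z + 70)*(-28))) = sqrt(-31010 + (-894 + (48 + 70)*(-28))) = sqrt(-31010 + (-894 + 118*(-28))) = sqrt(-31010 + (-894 - 3304)) = sqrt(-31010 - 4198) = sqrt(-35208) = 6*I*sqrt(978)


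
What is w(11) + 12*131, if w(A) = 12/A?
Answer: 17304/11 ≈ 1573.1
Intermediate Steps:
w(11) + 12*131 = 12/11 + 12*131 = 12*(1/11) + 1572 = 12/11 + 1572 = 17304/11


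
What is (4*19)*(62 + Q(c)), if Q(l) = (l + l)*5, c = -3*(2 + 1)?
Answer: -2128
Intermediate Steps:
c = -9 (c = -3*3 = -9)
Q(l) = 10*l (Q(l) = (2*l)*5 = 10*l)
(4*19)*(62 + Q(c)) = (4*19)*(62 + 10*(-9)) = 76*(62 - 90) = 76*(-28) = -2128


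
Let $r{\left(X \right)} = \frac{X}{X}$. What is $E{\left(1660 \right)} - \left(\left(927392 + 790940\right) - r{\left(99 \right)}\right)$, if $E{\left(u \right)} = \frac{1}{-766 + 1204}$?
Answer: $- \frac{752628977}{438} \approx -1.7183 \cdot 10^{6}$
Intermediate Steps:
$r{\left(X \right)} = 1$
$E{\left(u \right)} = \frac{1}{438}$
$E{\left(1660 \right)} - \left(\left(927392 + 790940\right) - r{\left(99 \right)}\right) = \frac{1}{438} - \left(\left(927392 + 790940\right) - 1\right) = \frac{1}{438} - \left(1718332 - 1\right) = \frac{1}{438} - 1718331 = - \frac{752628977}{438}$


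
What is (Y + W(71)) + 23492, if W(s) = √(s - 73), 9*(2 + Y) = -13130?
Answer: 198280/9 + I*√2 ≈ 22031.0 + 1.4142*I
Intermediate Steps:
Y = -13148/9 (Y = -2 + (⅑)*(-13130) = -2 - 13130/9 = -13148/9 ≈ -1460.9)
W(s) = √(-73 + s)
(Y + W(71)) + 23492 = (-13148/9 + √(-73 + 71)) + 23492 = (-13148/9 + √(-2)) + 23492 = (-13148/9 + I*√2) + 23492 = 198280/9 + I*√2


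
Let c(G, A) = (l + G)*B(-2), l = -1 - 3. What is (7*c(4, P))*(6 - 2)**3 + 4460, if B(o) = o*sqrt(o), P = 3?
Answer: 4460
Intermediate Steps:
B(o) = o**(3/2)
l = -4
c(G, A) = -2*I*sqrt(2)*(-4 + G) (c(G, A) = (-4 + G)*(-2)**(3/2) = (-4 + G)*(-2*I*sqrt(2)) = -2*I*sqrt(2)*(-4 + G))
(7*c(4, P))*(6 - 2)**3 + 4460 = (7*(2*I*sqrt(2)*(4 - 1*4)))*(6 - 2)**3 + 4460 = (7*(2*I*sqrt(2)*(4 - 4)))*4**3 + 4460 = (7*(2*I*sqrt(2)*0))*64 + 4460 = (7*0)*64 + 4460 = 0*64 + 4460 = 0 + 4460 = 4460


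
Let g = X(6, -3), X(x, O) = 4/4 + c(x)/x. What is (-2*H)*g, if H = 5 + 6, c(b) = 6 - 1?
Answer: -121/3 ≈ -40.333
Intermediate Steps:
c(b) = 5
X(x, O) = 1 + 5/x (X(x, O) = 4/4 + 5/x = 4*(¼) + 5/x = 1 + 5/x)
g = 11/6 (g = (5 + 6)/6 = (⅙)*11 = 11/6 ≈ 1.8333)
H = 11
(-2*H)*g = -2*11*(11/6) = -22*11/6 = -121/3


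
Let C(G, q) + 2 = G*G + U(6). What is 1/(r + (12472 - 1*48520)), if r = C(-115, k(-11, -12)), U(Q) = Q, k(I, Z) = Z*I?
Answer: -1/22819 ≈ -4.3823e-5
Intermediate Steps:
k(I, Z) = I*Z
C(G, q) = 4 + G**2 (C(G, q) = -2 + (G*G + 6) = -2 + (G**2 + 6) = -2 + (6 + G**2) = 4 + G**2)
r = 13229 (r = 4 + (-115)**2 = 4 + 13225 = 13229)
1/(r + (12472 - 1*48520)) = 1/(13229 + (12472 - 1*48520)) = 1/(13229 + (12472 - 48520)) = 1/(13229 - 36048) = 1/(-22819) = -1/22819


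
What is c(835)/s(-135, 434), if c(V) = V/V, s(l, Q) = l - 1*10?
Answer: -1/145 ≈ -0.0068966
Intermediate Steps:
s(l, Q) = -10 + l (s(l, Q) = l - 10 = -10 + l)
c(V) = 1
c(835)/s(-135, 434) = 1/(-10 - 135) = 1/(-145) = 1*(-1/145) = -1/145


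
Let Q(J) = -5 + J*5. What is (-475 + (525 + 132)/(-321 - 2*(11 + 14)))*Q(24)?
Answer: -20341430/371 ≈ -54829.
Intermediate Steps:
Q(J) = -5 + 5*J
(-475 + (525 + 132)/(-321 - 2*(11 + 14)))*Q(24) = (-475 + (525 + 132)/(-321 - 2*(11 + 14)))*(-5 + 5*24) = (-475 + 657/(-321 - 2*25))*(-5 + 120) = (-475 + 657/(-321 - 50))*115 = (-475 + 657/(-371))*115 = (-475 + 657*(-1/371))*115 = (-475 - 657/371)*115 = -176882/371*115 = -20341430/371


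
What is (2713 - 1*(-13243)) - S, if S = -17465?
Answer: 33421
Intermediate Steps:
(2713 - 1*(-13243)) - S = (2713 - 1*(-13243)) - 1*(-17465) = (2713 + 13243) + 17465 = 15956 + 17465 = 33421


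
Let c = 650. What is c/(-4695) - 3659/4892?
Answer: -4071761/4593588 ≈ -0.88640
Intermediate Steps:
c/(-4695) - 3659/4892 = 650/(-4695) - 3659/4892 = 650*(-1/4695) - 3659*1/4892 = -130/939 - 3659/4892 = -4071761/4593588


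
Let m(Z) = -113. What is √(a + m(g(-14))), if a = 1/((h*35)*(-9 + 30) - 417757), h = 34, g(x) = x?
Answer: 12*I*√121055895371/392767 ≈ 10.63*I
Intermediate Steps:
a = -1/392767 (a = 1/((34*35)*(-9 + 30) - 417757) = 1/(1190*21 - 417757) = 1/(24990 - 417757) = 1/(-392767) = -1/392767 ≈ -2.5460e-6)
√(a + m(g(-14))) = √(-1/392767 - 113) = √(-44382672/392767) = 12*I*√121055895371/392767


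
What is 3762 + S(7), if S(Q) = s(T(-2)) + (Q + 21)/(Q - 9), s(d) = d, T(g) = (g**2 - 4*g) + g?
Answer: 3758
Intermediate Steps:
T(g) = g**2 - 3*g
S(Q) = 10 + (21 + Q)/(-9 + Q) (S(Q) = -2*(-3 - 2) + (Q + 21)/(Q - 9) = -2*(-5) + (21 + Q)/(-9 + Q) = 10 + (21 + Q)/(-9 + Q))
3762 + S(7) = 3762 + (-69 + 11*7)/(-9 + 7) = 3762 + (-69 + 77)/(-2) = 3762 - 1/2*8 = 3762 - 4 = 3758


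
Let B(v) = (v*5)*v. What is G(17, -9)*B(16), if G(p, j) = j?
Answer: -11520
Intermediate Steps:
B(v) = 5*v**2 (B(v) = (5*v)*v = 5*v**2)
G(17, -9)*B(16) = -45*16**2 = -45*256 = -9*1280 = -11520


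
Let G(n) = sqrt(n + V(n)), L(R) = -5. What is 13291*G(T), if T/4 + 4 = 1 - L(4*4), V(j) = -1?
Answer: 13291*sqrt(7) ≈ 35165.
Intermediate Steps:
T = 8 (T = -16 + 4*(1 - 1*(-5)) = -16 + 4*(1 + 5) = -16 + 4*6 = -16 + 24 = 8)
G(n) = sqrt(-1 + n) (G(n) = sqrt(n - 1) = sqrt(-1 + n))
13291*G(T) = 13291*sqrt(-1 + 8) = 13291*sqrt(7)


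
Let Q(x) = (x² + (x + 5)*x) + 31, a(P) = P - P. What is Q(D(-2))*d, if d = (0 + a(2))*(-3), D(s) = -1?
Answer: 0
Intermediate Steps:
a(P) = 0
d = 0 (d = (0 + 0)*(-3) = 0*(-3) = 0)
Q(x) = 31 + x² + x*(5 + x) (Q(x) = (x² + (5 + x)*x) + 31 = (x² + x*(5 + x)) + 31 = 31 + x² + x*(5 + x))
Q(D(-2))*d = (31 + 2*(-1)² + 5*(-1))*0 = (31 + 2*1 - 5)*0 = (31 + 2 - 5)*0 = 28*0 = 0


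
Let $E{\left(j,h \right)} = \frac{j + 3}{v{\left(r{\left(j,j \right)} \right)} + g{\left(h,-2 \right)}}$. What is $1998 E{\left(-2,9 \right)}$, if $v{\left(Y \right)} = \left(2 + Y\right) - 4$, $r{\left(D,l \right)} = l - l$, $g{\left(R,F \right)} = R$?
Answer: $\frac{1998}{7} \approx 285.43$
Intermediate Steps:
$r{\left(D,l \right)} = 0$
$v{\left(Y \right)} = -2 + Y$
$E{\left(j,h \right)} = \frac{3 + j}{-2 + h}$ ($E{\left(j,h \right)} = \frac{j + 3}{\left(-2 + 0\right) + h} = \frac{3 + j}{-2 + h}$)
$1998 E{\left(-2,9 \right)} = 1998 \frac{3 - 2}{-2 + 9} = 1998 \cdot \frac{1}{7} \cdot 1 = 1998 \cdot \frac{1}{7} = \frac{1998}{7}$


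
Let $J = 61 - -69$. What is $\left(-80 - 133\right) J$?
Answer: $-27690$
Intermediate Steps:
$J = 130$ ($J = 61 + 69 = 130$)
$\left(-80 - 133\right) J = \left(-80 - 133\right) 130 = \left(-213\right) 130 = -27690$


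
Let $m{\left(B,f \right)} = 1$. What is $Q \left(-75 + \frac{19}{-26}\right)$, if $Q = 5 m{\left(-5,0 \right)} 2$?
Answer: $- \frac{9845}{13} \approx -757.31$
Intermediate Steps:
$Q = 10$ ($Q = 5 \cdot 1 \cdot 2 = 5 \cdot 2 = 10$)
$Q \left(-75 + \frac{19}{-26}\right) = 10 \left(-75 + \frac{19}{-26}\right) = 10 \left(-75 + 19 \left(- \frac{1}{26}\right)\right) = 10 \left(-75 - \frac{19}{26}\right) = 10 \left(- \frac{1969}{26}\right) = - \frac{9845}{13}$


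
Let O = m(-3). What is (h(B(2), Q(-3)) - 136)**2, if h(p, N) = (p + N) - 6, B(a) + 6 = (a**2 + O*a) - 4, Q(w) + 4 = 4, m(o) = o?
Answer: 23716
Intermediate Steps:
Q(w) = 0 (Q(w) = -4 + 4 = 0)
O = -3
B(a) = -10 + a**2 - 3*a (B(a) = -6 + ((a**2 - 3*a) - 4) = -6 + (-4 + a**2 - 3*a) = -10 + a**2 - 3*a)
h(p, N) = -6 + N + p (h(p, N) = (N + p) - 6 = -6 + N + p)
(h(B(2), Q(-3)) - 136)**2 = ((-6 + 0 + (-10 + 2**2 - 3*2)) - 136)**2 = ((-6 + 0 + (-10 + 4 - 6)) - 136)**2 = ((-6 + 0 - 12) - 136)**2 = (-18 - 136)**2 = (-154)**2 = 23716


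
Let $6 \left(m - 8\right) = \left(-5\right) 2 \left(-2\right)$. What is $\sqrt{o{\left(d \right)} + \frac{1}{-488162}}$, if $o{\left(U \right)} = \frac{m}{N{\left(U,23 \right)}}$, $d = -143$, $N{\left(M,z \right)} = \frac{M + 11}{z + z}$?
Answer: $\frac{i \sqrt{1024938028195862}}{16109346} \approx 1.9873 i$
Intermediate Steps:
$N{\left(M,z \right)} = \frac{11 + M}{2 z}$
$m = \frac{34}{3}$ ($m = 8 + \frac{\left(-5\right) 2 \left(-2\right)}{6} = 8 + \frac{\left(-10\right) \left(-2\right)}{6} = 8 + \frac{1}{6} \cdot 20 = 8 + \frac{10}{3} = \frac{34}{3} \approx 11.333$)
$o{\left(U \right)} = \frac{34}{3 \left(\frac{11}{46} + \frac{U}{46}\right)}$ ($o{\left(U \right)} = \frac{34}{3 \frac{11 + U}{2 \cdot 23}} = \frac{34}{3 \cdot \frac{1}{2} \cdot \frac{1}{23} \left(11 + U\right)} = \frac{34}{3 \left(\frac{11}{46} + \frac{U}{46}\right)}$)
$\sqrt{o{\left(d \right)} + \frac{1}{-488162}} = \sqrt{\frac{1564}{3 \left(11 - 143\right)} + \frac{1}{-488162}} = \sqrt{\frac{1564}{3 \left(-132\right)} - \frac{1}{488162}} = \sqrt{\frac{1564}{3} \left(- \frac{1}{132}\right) - \frac{1}{488162}} = \sqrt{- \frac{391}{99} - \frac{1}{488162}} = \sqrt{- \frac{190871441}{48328038}} = \frac{i \sqrt{1024938028195862}}{16109346}$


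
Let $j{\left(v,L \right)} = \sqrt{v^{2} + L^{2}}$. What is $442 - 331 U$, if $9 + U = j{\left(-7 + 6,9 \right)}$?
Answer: $3421 - 331 \sqrt{82} \approx 423.67$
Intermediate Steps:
$j{\left(v,L \right)} = \sqrt{L^{2} + v^{2}}$
$U = -9 + \sqrt{82}$ ($U = -9 + \sqrt{9^{2} + \left(-7 + 6\right)^{2}} = -9 + \sqrt{81 + \left(-1\right)^{2}} = -9 + \sqrt{81 + 1} = -9 + \sqrt{82} \approx 0.055385$)
$442 - 331 U = 442 - 331 \left(-9 + \sqrt{82}\right) = 442 + \left(2979 - 331 \sqrt{82}\right) = 3421 - 331 \sqrt{82}$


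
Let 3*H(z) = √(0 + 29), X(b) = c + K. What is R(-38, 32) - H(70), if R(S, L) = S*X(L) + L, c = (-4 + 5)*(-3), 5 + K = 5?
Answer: 146 - √29/3 ≈ 144.20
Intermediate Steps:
K = 0 (K = -5 + 5 = 0)
c = -3 (c = 1*(-3) = -3)
X(b) = -3 (X(b) = -3 + 0 = -3)
R(S, L) = L - 3*S (R(S, L) = S*(-3) + L = -3*S + L = L - 3*S)
H(z) = √29/3 (H(z) = √(0 + 29)/3 = √29/3)
R(-38, 32) - H(70) = (32 - 3*(-38)) - √29/3 = (32 + 114) - √29/3 = 146 - √29/3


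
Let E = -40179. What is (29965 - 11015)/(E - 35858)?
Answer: -18950/76037 ≈ -0.24922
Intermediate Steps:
(29965 - 11015)/(E - 35858) = (29965 - 11015)/(-40179 - 35858) = 18950/(-76037) = 18950*(-1/76037) = -18950/76037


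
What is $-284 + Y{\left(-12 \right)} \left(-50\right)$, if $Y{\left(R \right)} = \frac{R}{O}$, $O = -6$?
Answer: $-384$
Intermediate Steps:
$Y{\left(R \right)} = - \frac{R}{6}$ ($Y{\left(R \right)} = \frac{R}{-6} = R \left(- \frac{1}{6}\right) = - \frac{R}{6}$)
$-284 + Y{\left(-12 \right)} \left(-50\right) = -284 + \left(- \frac{1}{6}\right) \left(-12\right) \left(-50\right) = -284 + 2 \left(-50\right) = -284 - 100 = -384$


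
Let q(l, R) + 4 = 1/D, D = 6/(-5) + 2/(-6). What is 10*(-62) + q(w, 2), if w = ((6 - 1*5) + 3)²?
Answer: -14367/23 ≈ -624.65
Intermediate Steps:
w = 16 (w = ((6 - 5) + 3)² = (1 + 3)² = 4² = 16)
D = -23/15 (D = 6*(-⅕) + 2*(-⅙) = -6/5 - ⅓ = -23/15 ≈ -1.5333)
q(l, R) = -107/23 (q(l, R) = -4 + 1/(-23/15) = -4 - 15/23 = -107/23)
10*(-62) + q(w, 2) = 10*(-62) - 107/23 = -620 - 107/23 = -14367/23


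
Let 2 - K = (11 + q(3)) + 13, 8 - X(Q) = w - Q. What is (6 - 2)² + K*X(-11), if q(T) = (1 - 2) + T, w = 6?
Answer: 232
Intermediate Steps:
q(T) = -1 + T
X(Q) = 2 + Q (X(Q) = 8 - (6 - Q) = 8 + (-6 + Q) = 2 + Q)
K = -24 (K = 2 - ((11 + (-1 + 3)) + 13) = 2 - ((11 + 2) + 13) = 2 - (13 + 13) = 2 - 1*26 = 2 - 26 = -24)
(6 - 2)² + K*X(-11) = (6 - 2)² - 24*(2 - 11) = 4² - 24*(-9) = 16 + 216 = 232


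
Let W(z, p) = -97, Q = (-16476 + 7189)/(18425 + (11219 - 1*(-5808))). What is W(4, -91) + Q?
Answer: -3448131/35452 ≈ -97.262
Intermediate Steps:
Q = -9287/35452 (Q = -9287/(18425 + (11219 + 5808)) = -9287/(18425 + 17027) = -9287/35452 ≈ -0.26196)
W(4, -91) + Q = -97 - 9287/35452 = -3448131/35452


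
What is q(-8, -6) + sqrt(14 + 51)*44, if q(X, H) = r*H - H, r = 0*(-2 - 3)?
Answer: 6 + 44*sqrt(65) ≈ 360.74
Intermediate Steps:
r = 0 (r = 0*(-5) = 0)
q(X, H) = -H (q(X, H) = 0*H - H = 0 - H = -H)
q(-8, -6) + sqrt(14 + 51)*44 = -1*(-6) + sqrt(14 + 51)*44 = 6 + sqrt(65)*44 = 6 + 44*sqrt(65)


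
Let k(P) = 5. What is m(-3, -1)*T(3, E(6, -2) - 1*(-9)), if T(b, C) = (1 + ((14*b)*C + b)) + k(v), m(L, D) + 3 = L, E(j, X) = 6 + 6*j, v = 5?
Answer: -12906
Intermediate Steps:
m(L, D) = -3 + L
T(b, C) = 6 + b + 14*C*b (T(b, C) = (1 + ((14*b)*C + b)) + 5 = (1 + (14*C*b + b)) + 5 = (1 + (b + 14*C*b)) + 5 = (1 + b + 14*C*b) + 5 = 6 + b + 14*C*b)
m(-3, -1)*T(3, E(6, -2) - 1*(-9)) = (-3 - 3)*(6 + 3 + 14*((6 + 6*6) - 1*(-9))*3) = -6*(6 + 3 + 14*((6 + 36) + 9)*3) = -6*(6 + 3 + 14*(42 + 9)*3) = -6*(6 + 3 + 14*51*3) = -6*(6 + 3 + 2142) = -6*2151 = -12906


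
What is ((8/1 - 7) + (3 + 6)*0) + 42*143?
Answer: 6007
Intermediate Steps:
((8/1 - 7) + (3 + 6)*0) + 42*143 = ((8*1 - 7) + 9*0) + 6006 = ((8 - 7) + 0) + 6006 = (1 + 0) + 6006 = 1 + 6006 = 6007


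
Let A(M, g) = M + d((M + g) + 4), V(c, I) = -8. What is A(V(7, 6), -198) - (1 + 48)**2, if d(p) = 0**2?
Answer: -2409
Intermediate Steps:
d(p) = 0
A(M, g) = M (A(M, g) = M + 0 = M)
A(V(7, 6), -198) - (1 + 48)**2 = -8 - (1 + 48)**2 = -8 - 1*49**2 = -8 - 1*2401 = -8 - 2401 = -2409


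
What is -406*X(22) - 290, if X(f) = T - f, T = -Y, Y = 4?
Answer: 10266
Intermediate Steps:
T = -4 (T = -1*4 = -4)
X(f) = -4 - f
-406*X(22) - 290 = -406*(-4 - 1*22) - 290 = -406*(-4 - 22) - 290 = -406*(-26) - 290 = 10556 - 290 = 10266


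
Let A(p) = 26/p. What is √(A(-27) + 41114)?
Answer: 2*√832539/9 ≈ 202.76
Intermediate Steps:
√(A(-27) + 41114) = √(26/(-27) + 41114) = √(26*(-1/27) + 41114) = √(-26/27 + 41114) = √(1110052/27) = 2*√832539/9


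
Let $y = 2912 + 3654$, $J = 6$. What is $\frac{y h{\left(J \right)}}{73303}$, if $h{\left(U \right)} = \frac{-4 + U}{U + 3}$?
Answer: $\frac{13132}{659727} \approx 0.019905$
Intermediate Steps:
$y = 6566$
$h{\left(U \right)} = \frac{-4 + U}{3 + U}$
$\frac{y h{\left(J \right)}}{73303} = \frac{6566 \frac{-4 + 6}{3 + 6}}{73303} = 6566 \cdot \frac{1}{9} \cdot 2 \cdot \frac{1}{73303} = 6566 \cdot \frac{2}{9} \cdot \frac{1}{73303} = \frac{13132}{9} \cdot \frac{1}{73303} = \frac{13132}{659727}$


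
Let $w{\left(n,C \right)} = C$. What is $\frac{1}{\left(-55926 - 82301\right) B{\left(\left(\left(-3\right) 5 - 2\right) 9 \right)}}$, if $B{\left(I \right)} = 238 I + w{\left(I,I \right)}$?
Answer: $\frac{1}{5054546709} \approx 1.9784 \cdot 10^{-10}$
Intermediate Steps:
$B{\left(I \right)} = 239 I$ ($B{\left(I \right)} = 238 I + I = 239 I$)
$\frac{1}{\left(-55926 - 82301\right) B{\left(\left(\left(-3\right) 5 - 2\right) 9 \right)}} = \frac{1}{\left(-55926 - 82301\right) 239 \left(\left(-3\right) 5 - 2\right) 9} = \frac{1}{\left(-138227\right) 239 \left(-15 - 2\right) 9} = - \frac{1}{138227 \cdot 239 \left(\left(-17\right) 9\right)} = - \frac{1}{138227 \cdot 239 \left(-153\right)} = - \frac{1}{138227 \left(-36567\right)} = \left(- \frac{1}{138227}\right) \left(- \frac{1}{36567}\right) = \frac{1}{5054546709}$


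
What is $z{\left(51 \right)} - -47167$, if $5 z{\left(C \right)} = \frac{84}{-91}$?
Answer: $\frac{3065843}{65} \approx 47167.0$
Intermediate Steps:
$z{\left(C \right)} = - \frac{12}{65}$ ($z{\left(C \right)} = \frac{84 \frac{1}{-91}}{5} = \frac{84 \left(- \frac{1}{91}\right)}{5} = \frac{1}{5} \left(- \frac{12}{13}\right) = - \frac{12}{65}$)
$z{\left(51 \right)} - -47167 = - \frac{12}{65} - -47167 = - \frac{12}{65} + 47167 = \frac{3065843}{65}$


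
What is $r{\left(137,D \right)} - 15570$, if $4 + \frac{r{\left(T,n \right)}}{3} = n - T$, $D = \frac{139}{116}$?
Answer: $- \frac{1854771}{116} \approx -15989.0$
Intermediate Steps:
$D = \frac{139}{116}$ ($D = 139 \cdot \frac{1}{116} = \frac{139}{116} \approx 1.1983$)
$r{\left(T,n \right)} = -12 - 3 T + 3 n$ ($r{\left(T,n \right)} = -12 + 3 \left(n - T\right) = -12 - \left(- 3 n + 3 T\right) = -12 - 3 T + 3 n$)
$r{\left(137,D \right)} - 15570 = \left(-12 - 411 + 3 \cdot \frac{139}{116}\right) - 15570 = \left(-12 - 411 + \frac{417}{116}\right) - 15570 = - \frac{48651}{116} - 15570 = - \frac{1854771}{116}$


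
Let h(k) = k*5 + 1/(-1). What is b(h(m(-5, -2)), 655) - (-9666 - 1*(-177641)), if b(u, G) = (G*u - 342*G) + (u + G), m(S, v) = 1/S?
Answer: -392642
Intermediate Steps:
h(k) = -1 + 5*k (h(k) = 5*k - 1 = -1 + 5*k)
b(u, G) = u - 341*G + G*u (b(u, G) = (-342*G + G*u) + (G + u) = u - 341*G + G*u)
b(h(m(-5, -2)), 655) - (-9666 - 1*(-177641)) = ((-1 + 5/(-5)) - 341*655 + 655*(-1 + 5/(-5))) - (-9666 - 1*(-177641)) = ((-1 + 5*(-1/5)) - 223355 + 655*(-1 + 5*(-1/5))) - (-9666 + 177641) = ((-1 - 1) - 223355 + 655*(-1 - 1)) - 1*167975 = (-2 - 223355 + 655*(-2)) - 167975 = (-2 - 223355 - 1310) - 167975 = -224667 - 167975 = -392642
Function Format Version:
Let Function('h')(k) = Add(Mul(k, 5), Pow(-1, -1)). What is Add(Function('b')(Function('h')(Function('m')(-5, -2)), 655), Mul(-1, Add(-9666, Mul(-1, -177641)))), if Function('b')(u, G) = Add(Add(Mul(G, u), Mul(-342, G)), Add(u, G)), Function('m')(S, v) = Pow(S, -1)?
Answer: -392642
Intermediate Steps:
Function('h')(k) = Add(-1, Mul(5, k)) (Function('h')(k) = Add(Mul(5, k), -1) = Add(-1, Mul(5, k)))
Function('b')(u, G) = Add(u, Mul(-341, G), Mul(G, u)) (Function('b')(u, G) = Add(Add(Mul(-342, G), Mul(G, u)), Add(G, u)) = Add(u, Mul(-341, G), Mul(G, u)))
Add(Function('b')(Function('h')(Function('m')(-5, -2)), 655), Mul(-1, Add(-9666, Mul(-1, -177641)))) = Add(Add(Add(-1, Mul(5, Pow(-5, -1))), Mul(-341, 655), Mul(655, Add(-1, Mul(5, Pow(-5, -1))))), Mul(-1, Add(-9666, Mul(-1, -177641)))) = Add(Add(Add(-1, Mul(5, Rational(-1, 5))), -223355, Mul(655, Add(-1, Mul(5, Rational(-1, 5))))), Mul(-1, Add(-9666, 177641))) = Add(Add(Add(-1, -1), -223355, Mul(655, Add(-1, -1))), Mul(-1, 167975)) = Add(Add(-2, -223355, Mul(655, -2)), -167975) = Add(Add(-2, -223355, -1310), -167975) = Add(-224667, -167975) = -392642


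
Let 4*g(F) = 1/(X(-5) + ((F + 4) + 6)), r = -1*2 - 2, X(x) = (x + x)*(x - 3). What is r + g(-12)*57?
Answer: -397/104 ≈ -3.8173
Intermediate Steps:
X(x) = 2*x*(-3 + x) (X(x) = (2*x)*(-3 + x) = 2*x*(-3 + x))
r = -4 (r = -2 - 2 = -4)
g(F) = 1/(4*(90 + F)) (g(F) = 1/(4*(2*(-5)*(-3 - 5) + ((F + 4) + 6))) = 1/(4*(2*(-5)*(-8) + ((4 + F) + 6))) = 1/(4*(80 + (10 + F))) = 1/(4*(90 + F)))
r + g(-12)*57 = -4 + (1/(4*(90 - 12)))*57 = -4 + ((¼)/78)*57 = -4 + ((¼)*(1/78))*57 = -4 + (1/312)*57 = -4 + 19/104 = -397/104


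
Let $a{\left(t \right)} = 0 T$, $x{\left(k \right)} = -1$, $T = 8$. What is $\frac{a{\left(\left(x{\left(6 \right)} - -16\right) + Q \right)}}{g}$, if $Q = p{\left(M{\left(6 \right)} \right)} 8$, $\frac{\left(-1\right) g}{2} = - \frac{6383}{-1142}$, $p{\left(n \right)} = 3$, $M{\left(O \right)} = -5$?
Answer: $0$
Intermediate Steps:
$g = - \frac{6383}{571}$ ($g = - 2 \left(- \frac{6383}{-1142}\right) = - 2 \left(\left(-6383\right) \left(- \frac{1}{1142}\right)\right) = \left(-2\right) \frac{6383}{1142} = - \frac{6383}{571} \approx -11.179$)
$Q = 24$ ($Q = 3 \cdot 8 = 24$)
$a{\left(t \right)} = 0$ ($a{\left(t \right)} = 0 \cdot 8 = 0$)
$\frac{a{\left(\left(x{\left(6 \right)} - -16\right) + Q \right)}}{g} = \frac{0}{- \frac{6383}{571}} = 0 \left(- \frac{571}{6383}\right) = 0$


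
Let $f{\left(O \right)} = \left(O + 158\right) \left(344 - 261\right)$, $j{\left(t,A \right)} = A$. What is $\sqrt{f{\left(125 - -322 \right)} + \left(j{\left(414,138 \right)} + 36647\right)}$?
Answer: $10 \sqrt{870} \approx 294.96$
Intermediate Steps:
$f{\left(O \right)} = 13114 + 83 O$ ($f{\left(O \right)} = \left(158 + O\right) 83 = 13114 + 83 O$)
$\sqrt{f{\left(125 - -322 \right)} + \left(j{\left(414,138 \right)} + 36647\right)} = \sqrt{\left(13114 + 83 \left(125 - -322\right)\right) + \left(138 + 36647\right)} = \sqrt{\left(13114 + 83 \left(125 + 322\right)\right) + 36785} = \sqrt{\left(13114 + 83 \cdot 447\right) + 36785} = \sqrt{\left(13114 + 37101\right) + 36785} = \sqrt{50215 + 36785} = \sqrt{87000} = 10 \sqrt{870}$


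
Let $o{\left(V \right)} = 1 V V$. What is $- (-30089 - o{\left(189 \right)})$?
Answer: $65810$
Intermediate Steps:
$o{\left(V \right)} = V^{2}$ ($o{\left(V \right)} = V V = V^{2}$)
$- (-30089 - o{\left(189 \right)}) = - (-30089 - 189^{2}) = - (-30089 - 35721) = \left(-1\right) \left(-65810\right) = 65810$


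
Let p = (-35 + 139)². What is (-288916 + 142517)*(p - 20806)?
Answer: 1462526010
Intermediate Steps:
p = 10816 (p = 104² = 10816)
(-288916 + 142517)*(p - 20806) = (-288916 + 142517)*(10816 - 20806) = -146399*(-9990) = 1462526010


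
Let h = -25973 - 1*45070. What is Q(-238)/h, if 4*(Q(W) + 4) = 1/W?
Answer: 3809/67632936 ≈ 5.6319e-5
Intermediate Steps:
Q(W) = -4 + 1/(4*W)
h = -71043 (h = -25973 - 45070 = -71043)
Q(-238)/h = (-4 + (¼)/(-238))/(-71043) = (-4 + (¼)*(-1/238))*(-1/71043) = (-4 - 1/952)*(-1/71043) = -3809/952*(-1/71043) = 3809/67632936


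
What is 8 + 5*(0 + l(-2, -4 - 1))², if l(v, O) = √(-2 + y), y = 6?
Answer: 28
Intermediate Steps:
l(v, O) = 2 (l(v, O) = √(-2 + 6) = √4 = 2)
8 + 5*(0 + l(-2, -4 - 1))² = 8 + 5*(0 + 2)² = 8 + 5*2² = 8 + 5*4 = 8 + 20 = 28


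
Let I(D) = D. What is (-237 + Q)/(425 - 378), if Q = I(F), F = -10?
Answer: -247/47 ≈ -5.2553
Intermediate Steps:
Q = -10
(-237 + Q)/(425 - 378) = (-237 - 10)/(425 - 378) = -247/47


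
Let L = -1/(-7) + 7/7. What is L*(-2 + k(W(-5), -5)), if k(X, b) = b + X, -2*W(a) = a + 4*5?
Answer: -116/7 ≈ -16.571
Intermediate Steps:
W(a) = -10 - a/2 (W(a) = -(a + 4*5)/2 = -(a + 20)/2 = -(20 + a)/2 = -10 - a/2)
k(X, b) = X + b
L = 8/7 (L = -1*(-⅐) + 7*(⅐) = ⅐ + 1 = 8/7 ≈ 1.1429)
L*(-2 + k(W(-5), -5)) = 8*(-2 + ((-10 - ½*(-5)) - 5))/7 = 8*(-2 + ((-10 + 5/2) - 5))/7 = 8*(-2 + (-15/2 - 5))/7 = 8*(-2 - 25/2)/7 = (8/7)*(-29/2) = -116/7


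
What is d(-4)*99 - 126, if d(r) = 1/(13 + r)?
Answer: -115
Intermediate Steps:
d(-4)*99 - 126 = 99/(13 - 4) - 126 = 99/9 - 126 = (⅑)*99 - 126 = 11 - 126 = -115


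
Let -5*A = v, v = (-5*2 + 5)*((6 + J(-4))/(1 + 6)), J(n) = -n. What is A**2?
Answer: 100/49 ≈ 2.0408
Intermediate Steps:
v = -50/7 (v = (-5*2 + 5)*((6 - 1*(-4))/(1 + 6)) = (-10 + 5)*((6 + 4)/7) = -50/7 ≈ -7.1429)
A = 10/7 (A = -1/5*(-50/7) = 10/7 ≈ 1.4286)
A**2 = (10/7)**2 = 100/49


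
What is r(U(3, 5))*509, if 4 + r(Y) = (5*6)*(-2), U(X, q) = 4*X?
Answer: -32576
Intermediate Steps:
r(Y) = -64 (r(Y) = -4 + (5*6)*(-2) = -4 + 30*(-2) = -4 - 60 = -64)
r(U(3, 5))*509 = -64*509 = -32576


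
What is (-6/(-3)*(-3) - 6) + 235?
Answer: 223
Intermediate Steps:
(-6/(-3)*(-3) - 6) + 235 = (-6*(-⅓)*(-3) - 6) + 235 = (2*(-3) - 6) + 235 = (-6 - 6) + 235 = -12 + 235 = 223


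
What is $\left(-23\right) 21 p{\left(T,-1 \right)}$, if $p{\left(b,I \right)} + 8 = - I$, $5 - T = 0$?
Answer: $3381$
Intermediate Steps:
$T = 5$ ($T = 5 - 0 = 5 + 0 = 5$)
$p{\left(b,I \right)} = -8 - I$
$\left(-23\right) 21 p{\left(T,-1 \right)} = \left(-23\right) 21 \left(-8 - -1\right) = - 483 \left(-8 + 1\right) = \left(-483\right) \left(-7\right) = 3381$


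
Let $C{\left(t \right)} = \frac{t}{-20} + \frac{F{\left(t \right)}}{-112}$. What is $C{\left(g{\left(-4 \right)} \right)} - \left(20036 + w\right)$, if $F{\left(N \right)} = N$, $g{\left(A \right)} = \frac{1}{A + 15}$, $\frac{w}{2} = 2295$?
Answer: $- \frac{13790563}{560} \approx -24626.0$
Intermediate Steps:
$w = 4590$ ($w = 2 \cdot 2295 = 4590$)
$g{\left(A \right)} = \frac{1}{15 + A}$
$C{\left(t \right)} = - \frac{33 t}{560}$ ($C{\left(t \right)} = \frac{t}{-20} + \frac{t}{-112} = t \left(- \frac{1}{20}\right) + t \left(- \frac{1}{112}\right) = - \frac{t}{20} - \frac{t}{112} = - \frac{33 t}{560}$)
$C{\left(g{\left(-4 \right)} \right)} - \left(20036 + w\right) = - \frac{33}{560 \left(15 - 4\right)} - \left(20036 + 4590\right) = - \frac{33}{560 \cdot 11} - 24626 = \left(- \frac{33}{560}\right) \frac{1}{11} - 24626 = - \frac{3}{560} - 24626 = - \frac{13790563}{560}$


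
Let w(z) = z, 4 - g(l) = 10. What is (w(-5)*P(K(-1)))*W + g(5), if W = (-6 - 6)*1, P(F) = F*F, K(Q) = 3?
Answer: 534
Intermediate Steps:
g(l) = -6 (g(l) = 4 - 1*10 = 4 - 10 = -6)
P(F) = F**2
W = -12 (W = -12*1 = -12)
(w(-5)*P(K(-1)))*W + g(5) = -5*3**2*(-12) - 6 = -5*9*(-12) - 6 = -45*(-12) - 6 = 540 - 6 = 534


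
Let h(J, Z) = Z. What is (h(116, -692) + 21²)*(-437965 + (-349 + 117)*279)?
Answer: 126175943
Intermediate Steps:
(h(116, -692) + 21²)*(-437965 + (-349 + 117)*279) = (-692 + 21²)*(-437965 + (-349 + 117)*279) = (-692 + 441)*(-437965 - 232*279) = -251*(-437965 - 64728) = -251*(-502693) = 126175943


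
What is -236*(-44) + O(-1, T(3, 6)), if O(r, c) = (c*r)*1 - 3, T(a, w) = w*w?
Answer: 10345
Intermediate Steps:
T(a, w) = w²
O(r, c) = -3 + c*r (O(r, c) = c*r - 3 = -3 + c*r)
-236*(-44) + O(-1, T(3, 6)) = -236*(-44) + (-3 + 6²*(-1)) = 10384 + (-3 + 36*(-1)) = 10384 + (-3 - 36) = 10384 - 39 = 10345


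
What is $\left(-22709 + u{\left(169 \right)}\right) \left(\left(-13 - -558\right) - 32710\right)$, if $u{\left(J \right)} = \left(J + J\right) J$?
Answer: $-1106894145$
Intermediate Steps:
$u{\left(J \right)} = 2 J^{2}$ ($u{\left(J \right)} = 2 J J = 2 J^{2}$)
$\left(-22709 + u{\left(169 \right)}\right) \left(\left(-13 - -558\right) - 32710\right) = \left(-22709 + 2 \cdot 169^{2}\right) \left(\left(-13 - -558\right) - 32710\right) = \left(-22709 + 2 \cdot 28561\right) \left(\left(-13 + 558\right) - 32710\right) = \left(-22709 + 57122\right) \left(545 - 32710\right) = 34413 \left(-32165\right) = -1106894145$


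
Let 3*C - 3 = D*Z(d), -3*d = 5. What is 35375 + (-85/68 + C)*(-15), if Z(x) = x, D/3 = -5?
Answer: 141015/4 ≈ 35254.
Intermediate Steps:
D = -15 (D = 3*(-5) = -15)
d = -5/3 (d = -⅓*5 = -5/3 ≈ -1.6667)
C = 28/3 (C = 1 + (-15*(-5/3))/3 = 1 + (⅓)*25 = 1 + 25/3 = 28/3 ≈ 9.3333)
35375 + (-85/68 + C)*(-15) = 35375 + (-85/68 + 28/3)*(-15) = 35375 + (-85*1/68 + 28/3)*(-15) = 35375 + (-5/4 + 28/3)*(-15) = 35375 + (97/12)*(-15) = 35375 - 485/4 = 141015/4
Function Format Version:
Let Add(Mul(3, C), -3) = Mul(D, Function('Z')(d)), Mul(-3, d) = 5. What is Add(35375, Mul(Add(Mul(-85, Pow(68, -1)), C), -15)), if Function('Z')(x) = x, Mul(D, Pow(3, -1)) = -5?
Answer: Rational(141015, 4) ≈ 35254.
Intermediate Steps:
D = -15 (D = Mul(3, -5) = -15)
d = Rational(-5, 3) (d = Mul(Rational(-1, 3), 5) = Rational(-5, 3) ≈ -1.6667)
C = Rational(28, 3) (C = Add(1, Mul(Rational(1, 3), Mul(-15, Rational(-5, 3)))) = Add(1, Mul(Rational(1, 3), 25)) = Add(1, Rational(25, 3)) = Rational(28, 3) ≈ 9.3333)
Add(35375, Mul(Add(Mul(-85, Pow(68, -1)), C), -15)) = Add(35375, Mul(Add(Mul(-85, Pow(68, -1)), Rational(28, 3)), -15)) = Add(35375, Mul(Add(Mul(-85, Rational(1, 68)), Rational(28, 3)), -15)) = Add(35375, Mul(Add(Rational(-5, 4), Rational(28, 3)), -15)) = Add(35375, Mul(Rational(97, 12), -15)) = Add(35375, Rational(-485, 4)) = Rational(141015, 4)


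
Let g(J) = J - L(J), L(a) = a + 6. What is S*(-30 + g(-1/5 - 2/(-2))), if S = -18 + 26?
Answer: -288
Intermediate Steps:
L(a) = 6 + a
g(J) = -6 (g(J) = J - (6 + J) = J + (-6 - J) = -6)
S = 8
S*(-30 + g(-1/5 - 2/(-2))) = 8*(-30 - 6) = 8*(-36) = -288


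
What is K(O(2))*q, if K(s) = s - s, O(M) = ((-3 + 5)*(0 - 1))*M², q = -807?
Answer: 0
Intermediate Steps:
O(M) = -2*M² (O(M) = (2*(-1))*M² = -2*M²)
K(s) = 0
K(O(2))*q = 0*(-807) = 0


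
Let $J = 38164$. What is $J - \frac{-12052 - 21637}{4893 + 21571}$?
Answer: $\frac{1010005785}{26464} \approx 38165.0$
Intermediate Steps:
$J - \frac{-12052 - 21637}{4893 + 21571} = 38164 - \frac{-12052 - 21637}{4893 + 21571} = 38164 - - \frac{33689}{26464} = 38164 + \frac{33689}{26464} = \frac{1010005785}{26464}$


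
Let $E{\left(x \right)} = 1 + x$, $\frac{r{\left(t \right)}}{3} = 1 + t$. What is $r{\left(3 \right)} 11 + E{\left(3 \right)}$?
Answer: $136$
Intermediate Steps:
$r{\left(t \right)} = 3 + 3 t$ ($r{\left(t \right)} = 3 \left(1 + t\right) = 3 + 3 t$)
$r{\left(3 \right)} 11 + E{\left(3 \right)} = \left(3 + 3 \cdot 3\right) 11 + \left(1 + 3\right) = \left(3 + 9\right) 11 + 4 = 12 \cdot 11 + 4 = 132 + 4 = 136$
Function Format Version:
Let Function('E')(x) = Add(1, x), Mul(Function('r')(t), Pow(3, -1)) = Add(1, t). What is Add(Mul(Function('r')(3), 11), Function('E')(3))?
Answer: 136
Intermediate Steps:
Function('r')(t) = Add(3, Mul(3, t)) (Function('r')(t) = Mul(3, Add(1, t)) = Add(3, Mul(3, t)))
Add(Mul(Function('r')(3), 11), Function('E')(3)) = Add(Mul(Add(3, Mul(3, 3)), 11), Add(1, 3)) = Add(Mul(Add(3, 9), 11), 4) = Add(Mul(12, 11), 4) = Add(132, 4) = 136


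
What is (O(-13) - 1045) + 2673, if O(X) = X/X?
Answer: 1629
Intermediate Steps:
O(X) = 1
(O(-13) - 1045) + 2673 = (1 - 1045) + 2673 = -1044 + 2673 = 1629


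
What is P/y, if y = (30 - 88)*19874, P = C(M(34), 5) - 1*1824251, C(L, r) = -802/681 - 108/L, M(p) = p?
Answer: 21119404235/13344715284 ≈ 1.5826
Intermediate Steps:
C(L, r) = -802/681 - 108/L (C(L, r) = -802*1/681 - 108/L = -802/681 - 108/L)
P = -21119404235/11577 (P = (-802/681 - 108/34) - 1*1824251 = (-802/681 - 108*1/34) - 1824251 = (-802/681 - 54/17) - 1824251 = -50408/11577 - 1824251 = -21119404235/11577 ≈ -1.8243e+6)
y = -1152692 (y = -58*19874 = -1152692)
P/y = -21119404235/11577/(-1152692) = -21119404235/11577*(-1/1152692) = 21119404235/13344715284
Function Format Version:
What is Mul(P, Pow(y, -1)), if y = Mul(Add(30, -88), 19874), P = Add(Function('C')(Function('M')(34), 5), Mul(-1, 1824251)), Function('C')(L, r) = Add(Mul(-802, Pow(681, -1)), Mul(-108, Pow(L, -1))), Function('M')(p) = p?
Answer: Rational(21119404235, 13344715284) ≈ 1.5826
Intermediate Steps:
Function('C')(L, r) = Add(Rational(-802, 681), Mul(-108, Pow(L, -1))) (Function('C')(L, r) = Add(Mul(-802, Rational(1, 681)), Mul(-108, Pow(L, -1))) = Add(Rational(-802, 681), Mul(-108, Pow(L, -1))))
P = Rational(-21119404235, 11577) (P = Add(Add(Rational(-802, 681), Mul(-108, Pow(34, -1))), Mul(-1, 1824251)) = Add(Add(Rational(-802, 681), Mul(-108, Rational(1, 34))), -1824251) = Add(Add(Rational(-802, 681), Rational(-54, 17)), -1824251) = Add(Rational(-50408, 11577), -1824251) = Rational(-21119404235, 11577) ≈ -1.8243e+6)
y = -1152692 (y = Mul(-58, 19874) = -1152692)
Mul(P, Pow(y, -1)) = Mul(Rational(-21119404235, 11577), Pow(-1152692, -1)) = Mul(Rational(-21119404235, 11577), Rational(-1, 1152692)) = Rational(21119404235, 13344715284)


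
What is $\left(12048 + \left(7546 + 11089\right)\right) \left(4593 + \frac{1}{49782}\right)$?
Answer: $\frac{7015628890541}{49782} \approx 1.4093 \cdot 10^{8}$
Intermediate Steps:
$\left(12048 + \left(7546 + 11089\right)\right) \left(4593 + \frac{1}{49782}\right) = \left(12048 + 18635\right) \left(4593 + \frac{1}{49782}\right) = 30683 \cdot \frac{228648727}{49782} = \frac{7015628890541}{49782}$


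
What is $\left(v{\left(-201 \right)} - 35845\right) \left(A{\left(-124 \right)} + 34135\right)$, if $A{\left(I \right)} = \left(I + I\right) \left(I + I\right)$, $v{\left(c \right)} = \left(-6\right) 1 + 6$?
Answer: $-3428179955$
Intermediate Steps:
$v{\left(c \right)} = 0$ ($v{\left(c \right)} = -6 + 6 = 0$)
$A{\left(I \right)} = 4 I^{2}$ ($A{\left(I \right)} = 2 I 2 I = 4 I^{2}$)
$\left(v{\left(-201 \right)} - 35845\right) \left(A{\left(-124 \right)} + 34135\right) = \left(0 - 35845\right) \left(4 \left(-124\right)^{2} + 34135\right) = - 35845 \left(4 \cdot 15376 + 34135\right) = - 35845 \left(61504 + 34135\right) = \left(-35845\right) 95639 = -3428179955$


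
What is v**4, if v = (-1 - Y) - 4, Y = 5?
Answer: 10000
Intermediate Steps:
v = -10 (v = (-1 - 1*5) - 4 = (-1 - 5) - 4 = -6 - 4 = -10)
v**4 = (-10)**4 = 10000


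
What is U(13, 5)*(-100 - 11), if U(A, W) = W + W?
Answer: -1110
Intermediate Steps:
U(A, W) = 2*W
U(13, 5)*(-100 - 11) = (2*5)*(-100 - 11) = 10*(-111) = -1110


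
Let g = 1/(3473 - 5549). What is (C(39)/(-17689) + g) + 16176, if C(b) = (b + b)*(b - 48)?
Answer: 594022399727/36722364 ≈ 16176.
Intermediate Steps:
C(b) = 2*b*(-48 + b) (C(b) = (2*b)*(-48 + b) = 2*b*(-48 + b))
g = -1/2076 (g = 1/(-2076) = -1/2076 ≈ -0.00048170)
(C(39)/(-17689) + g) + 16176 = ((2*39*(-48 + 39))/(-17689) - 1/2076) + 16176 = ((2*39*(-9))*(-1/17689) - 1/2076) + 16176 = (-702*(-1/17689) - 1/2076) + 16176 = (702/17689 - 1/2076) + 16176 = 1439663/36722364 + 16176 = 594022399727/36722364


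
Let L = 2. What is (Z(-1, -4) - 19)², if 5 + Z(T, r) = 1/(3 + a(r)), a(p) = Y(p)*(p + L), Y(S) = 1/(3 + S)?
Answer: 14161/25 ≈ 566.44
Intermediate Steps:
a(p) = (2 + p)/(3 + p) (a(p) = (p + 2)/(3 + p) = (2 + p)/(3 + p))
Z(T, r) = -5 + 1/(3 + (2 + r)/(3 + r))
(Z(-1, -4) - 19)² = ((-52 - 19*(-4))/(11 + 4*(-4)) - 19)² = ((-52 + 76)/(11 - 16) - 19)² = (24/(-5) - 19)² = (-⅕*24 - 19)² = (-24/5 - 19)² = (-119/5)² = 14161/25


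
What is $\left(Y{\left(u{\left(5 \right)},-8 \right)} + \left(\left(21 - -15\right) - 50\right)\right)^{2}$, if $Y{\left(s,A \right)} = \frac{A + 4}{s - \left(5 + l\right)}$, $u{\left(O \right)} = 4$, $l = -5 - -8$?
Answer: $169$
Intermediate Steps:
$l = 3$ ($l = -5 + 8 = 3$)
$Y{\left(s,A \right)} = \frac{4 + A}{-8 + s}$ ($Y{\left(s,A \right)} = \frac{A + 4}{s - 8} = \frac{4 + A}{s - 8} = \frac{4 + A}{-8 + s}$)
$\left(Y{\left(u{\left(5 \right)},-8 \right)} + \left(\left(21 - -15\right) - 50\right)\right)^{2} = \left(\frac{4 - 8}{-8 + 4} + \left(\left(21 - -15\right) - 50\right)\right)^{2} = \left(\frac{1}{-4} \left(-4\right) + \left(\left(21 + 15\right) - 50\right)\right)^{2} = \left(\left(- \frac{1}{4}\right) \left(-4\right) + \left(36 - 50\right)\right)^{2} = \left(1 - 14\right)^{2} = \left(-13\right)^{2} = 169$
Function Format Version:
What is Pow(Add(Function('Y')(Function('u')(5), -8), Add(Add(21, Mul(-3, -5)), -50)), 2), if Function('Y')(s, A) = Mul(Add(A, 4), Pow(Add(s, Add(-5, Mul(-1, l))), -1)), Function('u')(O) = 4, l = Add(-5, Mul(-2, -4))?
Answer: 169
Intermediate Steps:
l = 3 (l = Add(-5, 8) = 3)
Function('Y')(s, A) = Mul(Pow(Add(-8, s), -1), Add(4, A)) (Function('Y')(s, A) = Mul(Add(A, 4), Pow(Add(s, Add(-5, Mul(-1, 3))), -1)) = Mul(Add(4, A), Pow(Add(s, Add(-5, -3)), -1)) = Mul(Add(4, A), Pow(Add(s, -8), -1)) = Mul(Add(4, A), Pow(Add(-8, s), -1)) = Mul(Pow(Add(-8, s), -1), Add(4, A)))
Pow(Add(Function('Y')(Function('u')(5), -8), Add(Add(21, Mul(-3, -5)), -50)), 2) = Pow(Add(Mul(Pow(Add(-8, 4), -1), Add(4, -8)), Add(Add(21, Mul(-3, -5)), -50)), 2) = Pow(Add(Mul(Pow(-4, -1), -4), Add(Add(21, 15), -50)), 2) = Pow(Add(Mul(Rational(-1, 4), -4), Add(36, -50)), 2) = Pow(Add(1, -14), 2) = Pow(-13, 2) = 169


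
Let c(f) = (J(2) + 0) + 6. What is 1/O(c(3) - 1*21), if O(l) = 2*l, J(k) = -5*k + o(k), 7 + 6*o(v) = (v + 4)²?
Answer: -3/121 ≈ -0.024793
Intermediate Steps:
o(v) = -7/6 + (4 + v)²/6 (o(v) = -7/6 + (v + 4)²/6 = -7/6 + (4 + v)²/6)
J(k) = -7/6 - 5*k + (4 + k)²/6 (J(k) = -5*k + (-7/6 + (4 + k)²/6) = -7/6 - 5*k + (4 + k)²/6)
c(f) = ⅚ (c(f) = ((3/2 - 11/3*2 + (⅙)*2²) + 0) + 6 = ((3/2 - 22/3 + (⅙)*4) + 0) + 6 = ((3/2 - 22/3 + ⅔) + 0) + 6 = (-31/6 + 0) + 6 = -31/6 + 6 = ⅚)
1/O(c(3) - 1*21) = 1/(2*(⅚ - 1*21)) = 1/(2*(⅚ - 21)) = 1/(2*(-121/6)) = 1/(-121/3) = -3/121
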